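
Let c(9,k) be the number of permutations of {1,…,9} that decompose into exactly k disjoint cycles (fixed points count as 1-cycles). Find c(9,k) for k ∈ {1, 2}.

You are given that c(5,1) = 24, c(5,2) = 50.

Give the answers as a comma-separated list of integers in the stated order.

40320, 109584

[6] T[6,1]:5*24+0=120 · T[6,2]:5*50+24=274
[7] T[7,1]:6*120+0=720 · T[7,2]:6*274+120=1764
[8] T[8,1]:7*720+0=5040 · T[8,2]:7*1764+720=13068
[9] T[9,1]:8*5040+0=40320 · T[9,2]:8*13068+5040=109584
Read c(9,1) = 40320, c(9,2) = 109584.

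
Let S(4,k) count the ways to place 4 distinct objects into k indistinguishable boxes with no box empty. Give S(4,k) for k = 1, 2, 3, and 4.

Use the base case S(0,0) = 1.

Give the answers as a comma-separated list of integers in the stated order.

1, 7, 6, 1

r1: T_1,1=1×0+1=1
r2: T_2,1=1×1+0=1; T_2,2=2×0+1=1
r3: T_3,1=1×1+0=1; T_3,2=2×1+1=3; T_3,3=3×0+1=1
r4: T_4,1=1×1+0=1; T_4,2=2×3+1=7; T_4,3=3×1+3=6; T_4,4=4×0+1=1
Read S(4,1) = 1, S(4,2) = 7, S(4,3) = 6, S(4,4) = 1.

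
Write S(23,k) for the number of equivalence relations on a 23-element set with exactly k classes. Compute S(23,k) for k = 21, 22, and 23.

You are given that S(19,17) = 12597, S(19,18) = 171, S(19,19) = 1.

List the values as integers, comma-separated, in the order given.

28336, 253, 1

row 20: T[20][18]=18·171+12597=15675  T[20][19]=19·1+171=190  T[20][20]=20·0+1=1
row 21: T[21][19]=19·190+15675=19285  T[21][20]=20·1+190=210  T[21][21]=21·0+1=1
row 22: T[22][20]=20·210+19285=23485  T[22][21]=21·1+210=231  T[22][22]=22·0+1=1
row 23: T[23][21]=21·231+23485=28336  T[23][22]=22·1+231=253  T[23][23]=23·0+1=1
Read S(23,21) = 28336, S(23,22) = 253, S(23,23) = 1.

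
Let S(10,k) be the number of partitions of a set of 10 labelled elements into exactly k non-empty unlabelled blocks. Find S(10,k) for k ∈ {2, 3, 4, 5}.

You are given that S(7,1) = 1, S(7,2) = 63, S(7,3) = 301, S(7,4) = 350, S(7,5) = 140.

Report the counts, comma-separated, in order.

@8  (8,1):1·1+0→1, (8,2):63·2+1→127, (8,3):301·3+63→966, (8,4):350·4+301→1701, (8,5):140·5+350→1050
@9  (9,1):1·1+0→1, (9,2):127·2+1→255, (9,3):966·3+127→3025, (9,4):1701·4+966→7770, (9,5):1050·5+1701→6951
@10  (10,2):255·2+1→511, (10,3):3025·3+255→9330, (10,4):7770·4+3025→34105, (10,5):6951·5+7770→42525
Read S(10,2) = 511, S(10,3) = 9330, S(10,4) = 34105, S(10,5) = 42525.

511, 9330, 34105, 42525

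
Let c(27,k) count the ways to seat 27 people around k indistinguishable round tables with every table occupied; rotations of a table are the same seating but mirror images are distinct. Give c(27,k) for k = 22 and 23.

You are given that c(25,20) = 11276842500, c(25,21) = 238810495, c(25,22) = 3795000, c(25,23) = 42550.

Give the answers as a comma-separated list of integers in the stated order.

25922927745, 460012995

[26] T[26,21]:25*238810495+11276842500=17247104875 · T[26,22]:25*3795000+238810495=333685495 · T[26,23]:25*42550+3795000=4858750
[27] T[27,22]:26*333685495+17247104875=25922927745 · T[27,23]:26*4858750+333685495=460012995
Read c(27,22) = 25922927745, c(27,23) = 460012995.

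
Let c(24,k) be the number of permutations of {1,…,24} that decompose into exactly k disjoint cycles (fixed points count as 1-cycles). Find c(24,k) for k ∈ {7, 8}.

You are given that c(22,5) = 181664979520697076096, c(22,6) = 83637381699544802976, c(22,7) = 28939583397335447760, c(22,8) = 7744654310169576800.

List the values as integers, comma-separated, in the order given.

18588776355051949776576, 5304713715525445812976

i=23: T(23,6)=181664979520697076096+22·83637381699544802976=2021687376910682741568 | T(23,7)=83637381699544802976+22·28939583397335447760=720308216440924653696 | T(23,8)=28939583397335447760+22·7744654310169576800=199321978221066137360
i=24: T(24,7)=2021687376910682741568+23·720308216440924653696=18588776355051949776576 | T(24,8)=720308216440924653696+23·199321978221066137360=5304713715525445812976
Read c(24,7) = 18588776355051949776576, c(24,8) = 5304713715525445812976.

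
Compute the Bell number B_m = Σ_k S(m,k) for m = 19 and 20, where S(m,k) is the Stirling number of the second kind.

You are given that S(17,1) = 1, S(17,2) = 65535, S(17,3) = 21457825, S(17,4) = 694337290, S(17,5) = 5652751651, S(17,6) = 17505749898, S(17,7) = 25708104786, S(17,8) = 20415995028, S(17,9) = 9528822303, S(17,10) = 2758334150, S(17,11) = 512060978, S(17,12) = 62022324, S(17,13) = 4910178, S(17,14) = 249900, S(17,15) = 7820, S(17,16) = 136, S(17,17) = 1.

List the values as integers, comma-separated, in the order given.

[18] T[18,1]:1*1+0=1 · T[18,2]:2*65535+1=131071 · T[18,3]:3*21457825+65535=64439010 · T[18,4]:4*694337290+21457825=2798806985 · T[18,5]:5*5652751651+694337290=28958095545 · T[18,6]:6*17505749898+5652751651=110687251039 · T[18,7]:7*25708104786+17505749898=197462483400 · T[18,8]:8*20415995028+25708104786=189036065010 · T[18,9]:9*9528822303+20415995028=106175395755 · T[18,10]:10*2758334150+9528822303=37112163803 · T[18,11]:11*512060978+2758334150=8391004908 · T[18,12]:12*62022324+512060978=1256328866 · T[18,13]:13*4910178+62022324=125854638 · T[18,14]:14*249900+4910178=8408778 · T[18,15]:15*7820+249900=367200 · T[18,16]:16*136+7820=9996 · T[18,17]:17*1+136=153 · T[18,18]:18*0+1=1
[19] T[19,1]:1*1+0=1 · T[19,2]:2*131071+1=262143 · T[19,3]:3*64439010+131071=193448101 · T[19,4]:4*2798806985+64439010=11259666950 · T[19,5]:5*28958095545+2798806985=147589284710 · T[19,6]:6*110687251039+28958095545=693081601779 · T[19,7]:7*197462483400+110687251039=1492924634839 · T[19,8]:8*189036065010+197462483400=1709751003480 · T[19,9]:9*106175395755+189036065010=1144614626805 · T[19,10]:10*37112163803+106175395755=477297033785 · T[19,11]:11*8391004908+37112163803=129413217791 · T[19,12]:12*1256328866+8391004908=23466951300 · T[19,13]:13*125854638+1256328866=2892439160 · T[19,14]:14*8408778+125854638=243577530 · T[19,15]:15*367200+8408778=13916778 · T[19,16]:16*9996+367200=527136 · T[19,17]:17*153+9996=12597 · T[19,18]:18*1+153=171 · T[19,19]:19*0+1=1
[20] T[20,1]:1*1+0=1 · T[20,2]:2*262143+1=524287 · T[20,3]:3*193448101+262143=580606446 · T[20,4]:4*11259666950+193448101=45232115901 · T[20,5]:5*147589284710+11259666950=749206090500 · T[20,6]:6*693081601779+147589284710=4306078895384 · T[20,7]:7*1492924634839+693081601779=11143554045652 · T[20,8]:8*1709751003480+1492924634839=15170932662679 · T[20,9]:9*1144614626805+1709751003480=12011282644725 · T[20,10]:10*477297033785+1144614626805=5917584964655 · T[20,11]:11*129413217791+477297033785=1900842429486 · T[20,12]:12*23466951300+129413217791=411016633391 · T[20,13]:13*2892439160+23466951300=61068660380 · T[20,14]:14*243577530+2892439160=6302524580 · T[20,15]:15*13916778+243577530=452329200 · T[20,16]:16*527136+13916778=22350954 · T[20,17]:17*12597+527136=741285 · T[20,18]:18*171+12597=15675 · T[20,19]:19*1+171=190 · T[20,20]:20*0+1=1
B_19 = ΣS(19,k) = 1+262143+193448101+11259666950+147589284710+693081601779+1492924634839+1709751003480+1144614626805+477297033785+129413217791+23466951300+2892439160+243577530+13916778+527136+12597+171+1 = 5832742205057
B_20 = ΣS(20,k) = 1+524287+580606446+45232115901+749206090500+4306078895384+11143554045652+15170932662679+12011282644725+5917584964655+1900842429486+411016633391+61068660380+6302524580+452329200+22350954+741285+15675+190+1 = 51724158235372

5832742205057, 51724158235372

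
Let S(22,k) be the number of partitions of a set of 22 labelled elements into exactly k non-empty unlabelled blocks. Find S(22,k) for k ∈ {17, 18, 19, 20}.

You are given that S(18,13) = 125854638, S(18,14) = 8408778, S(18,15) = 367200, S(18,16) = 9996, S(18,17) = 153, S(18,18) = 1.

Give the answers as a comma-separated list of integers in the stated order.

1404142047, 53374629, 1389850, 23485

r19: T_19,14=14×8408778+125854638=243577530; T_19,15=15×367200+8408778=13916778; T_19,16=16×9996+367200=527136; T_19,17=17×153+9996=12597; T_19,18=18×1+153=171; T_19,19=19×0+1=1
r20: T_20,15=15×13916778+243577530=452329200; T_20,16=16×527136+13916778=22350954; T_20,17=17×12597+527136=741285; T_20,18=18×171+12597=15675; T_20,19=19×1+171=190; T_20,20=20×0+1=1
r21: T_21,16=16×22350954+452329200=809944464; T_21,17=17×741285+22350954=34952799; T_21,18=18×15675+741285=1023435; T_21,19=19×190+15675=19285; T_21,20=20×1+190=210
r22: T_22,17=17×34952799+809944464=1404142047; T_22,18=18×1023435+34952799=53374629; T_22,19=19×19285+1023435=1389850; T_22,20=20×210+19285=23485
Read S(22,17) = 1404142047, S(22,18) = 53374629, S(22,19) = 1389850, S(22,20) = 23485.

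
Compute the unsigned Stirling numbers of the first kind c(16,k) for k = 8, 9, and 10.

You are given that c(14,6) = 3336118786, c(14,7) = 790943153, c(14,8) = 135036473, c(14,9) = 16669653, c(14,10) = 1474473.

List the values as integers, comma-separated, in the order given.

i=15: T(15,7)=3336118786+14·790943153=14409322928 | T(15,8)=790943153+14·135036473=2681453775 | T(15,9)=135036473+14·16669653=368411615 | T(15,10)=16669653+14·1474473=37312275
i=16: T(16,8)=14409322928+15·2681453775=54631129553 | T(16,9)=2681453775+15·368411615=8207628000 | T(16,10)=368411615+15·37312275=928095740
Read c(16,8) = 54631129553, c(16,9) = 8207628000, c(16,10) = 928095740.

54631129553, 8207628000, 928095740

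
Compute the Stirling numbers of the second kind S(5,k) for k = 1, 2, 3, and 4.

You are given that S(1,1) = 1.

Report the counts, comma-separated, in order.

1, 15, 25, 10

[2] T[2,1]:1*1+0=1 · T[2,2]:2*0+1=1
[3] T[3,1]:1*1+0=1 · T[3,2]:2*1+1=3 · T[3,3]:3*0+1=1
[4] T[4,1]:1*1+0=1 · T[4,2]:2*3+1=7 · T[4,3]:3*1+3=6 · T[4,4]:4*0+1=1
[5] T[5,1]:1*1+0=1 · T[5,2]:2*7+1=15 · T[5,3]:3*6+7=25 · T[5,4]:4*1+6=10
Read S(5,1) = 1, S(5,2) = 15, S(5,3) = 25, S(5,4) = 10.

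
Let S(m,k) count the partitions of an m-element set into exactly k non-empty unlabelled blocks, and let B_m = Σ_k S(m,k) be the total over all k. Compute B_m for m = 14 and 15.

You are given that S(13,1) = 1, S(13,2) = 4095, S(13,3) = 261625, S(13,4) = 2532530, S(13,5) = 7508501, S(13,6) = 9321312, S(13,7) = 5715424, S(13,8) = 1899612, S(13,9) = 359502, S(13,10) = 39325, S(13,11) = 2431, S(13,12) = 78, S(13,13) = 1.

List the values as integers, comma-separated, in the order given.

@14  (14,1):1·1+0→1, (14,2):4095·2+1→8191, (14,3):261625·3+4095→788970, (14,4):2532530·4+261625→10391745, (14,5):7508501·5+2532530→40075035, (14,6):9321312·6+7508501→63436373, (14,7):5715424·7+9321312→49329280, (14,8):1899612·8+5715424→20912320, (14,9):359502·9+1899612→5135130, (14,10):39325·10+359502→752752, (14,11):2431·11+39325→66066, (14,12):78·12+2431→3367, (14,13):1·13+78→91, (14,14):0·14+1→1
@15  (15,1):1·1+0→1, (15,2):8191·2+1→16383, (15,3):788970·3+8191→2375101, (15,4):10391745·4+788970→42355950, (15,5):40075035·5+10391745→210766920, (15,6):63436373·6+40075035→420693273, (15,7):49329280·7+63436373→408741333, (15,8):20912320·8+49329280→216627840, (15,9):5135130·9+20912320→67128490, (15,10):752752·10+5135130→12662650, (15,11):66066·11+752752→1479478, (15,12):3367·12+66066→106470, (15,13):91·13+3367→4550, (15,14):1·14+91→105, (15,15):0·15+1→1
B_14 = ΣS(14,k) = 1+8191+788970+10391745+40075035+63436373+49329280+20912320+5135130+752752+66066+3367+91+1 = 190899322
B_15 = ΣS(15,k) = 1+16383+2375101+42355950+210766920+420693273+408741333+216627840+67128490+12662650+1479478+106470+4550+105+1 = 1382958545

190899322, 1382958545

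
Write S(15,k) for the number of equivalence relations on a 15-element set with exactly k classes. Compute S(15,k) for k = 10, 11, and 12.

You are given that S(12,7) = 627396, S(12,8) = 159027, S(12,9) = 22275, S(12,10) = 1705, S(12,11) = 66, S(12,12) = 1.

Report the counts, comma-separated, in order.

12662650, 1479478, 106470

@13  (13,8):159027·8+627396→1899612, (13,9):22275·9+159027→359502, (13,10):1705·10+22275→39325, (13,11):66·11+1705→2431, (13,12):1·12+66→78
@14  (14,9):359502·9+1899612→5135130, (14,10):39325·10+359502→752752, (14,11):2431·11+39325→66066, (14,12):78·12+2431→3367
@15  (15,10):752752·10+5135130→12662650, (15,11):66066·11+752752→1479478, (15,12):3367·12+66066→106470
Read S(15,10) = 12662650, S(15,11) = 1479478, S(15,12) = 106470.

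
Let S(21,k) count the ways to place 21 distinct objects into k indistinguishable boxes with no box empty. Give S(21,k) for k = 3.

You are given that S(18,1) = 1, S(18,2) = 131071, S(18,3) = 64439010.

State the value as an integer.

1742343625

row 19: T[19][1]=1·1+0=1  T[19][2]=2·131071+1=262143  T[19][3]=3·64439010+131071=193448101
row 20: T[20][2]=2·262143+1=524287  T[20][3]=3·193448101+262143=580606446
row 21: T[21][3]=3·580606446+524287=1742343625
Read S(21,3) = 1742343625.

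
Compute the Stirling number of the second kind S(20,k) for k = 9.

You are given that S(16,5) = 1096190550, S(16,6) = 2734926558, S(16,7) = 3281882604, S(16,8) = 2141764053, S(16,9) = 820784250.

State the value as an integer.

r17: T_17,6=6×2734926558+1096190550=17505749898; T_17,7=7×3281882604+2734926558=25708104786; T_17,8=8×2141764053+3281882604=20415995028; T_17,9=9×820784250+2141764053=9528822303
r18: T_18,7=7×25708104786+17505749898=197462483400; T_18,8=8×20415995028+25708104786=189036065010; T_18,9=9×9528822303+20415995028=106175395755
r19: T_19,8=8×189036065010+197462483400=1709751003480; T_19,9=9×106175395755+189036065010=1144614626805
r20: T_20,9=9×1144614626805+1709751003480=12011282644725
Read S(20,9) = 12011282644725.

12011282644725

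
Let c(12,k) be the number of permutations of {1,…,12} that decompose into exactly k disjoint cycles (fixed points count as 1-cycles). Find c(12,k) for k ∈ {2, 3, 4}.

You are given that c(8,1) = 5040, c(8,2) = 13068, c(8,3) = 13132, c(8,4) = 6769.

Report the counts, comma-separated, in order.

i=9: T(9,1)=0+8·5040=40320 | T(9,2)=5040+8·13068=109584 | T(9,3)=13068+8·13132=118124 | T(9,4)=13132+8·6769=67284
i=10: T(10,1)=0+9·40320=362880 | T(10,2)=40320+9·109584=1026576 | T(10,3)=109584+9·118124=1172700 | T(10,4)=118124+9·67284=723680
i=11: T(11,1)=0+10·362880=3628800 | T(11,2)=362880+10·1026576=10628640 | T(11,3)=1026576+10·1172700=12753576 | T(11,4)=1172700+10·723680=8409500
i=12: T(12,2)=3628800+11·10628640=120543840 | T(12,3)=10628640+11·12753576=150917976 | T(12,4)=12753576+11·8409500=105258076
Read c(12,2) = 120543840, c(12,3) = 150917976, c(12,4) = 105258076.

120543840, 150917976, 105258076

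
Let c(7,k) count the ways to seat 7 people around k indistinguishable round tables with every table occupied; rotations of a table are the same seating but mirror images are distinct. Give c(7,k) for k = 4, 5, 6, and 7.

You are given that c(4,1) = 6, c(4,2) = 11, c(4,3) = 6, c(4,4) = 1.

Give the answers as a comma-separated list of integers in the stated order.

735, 175, 21, 1

row 5: T[5][2]=4·11+6=50  T[5][3]=4·6+11=35  T[5][4]=4·1+6=10  T[5][5]=4·0+1=1
row 6: T[6][3]=5·35+50=225  T[6][4]=5·10+35=85  T[6][5]=5·1+10=15  T[6][6]=5·0+1=1
row 7: T[7][4]=6·85+225=735  T[7][5]=6·15+85=175  T[7][6]=6·1+15=21  T[7][7]=6·0+1=1
Read c(7,4) = 735, c(7,5) = 175, c(7,6) = 21, c(7,7) = 1.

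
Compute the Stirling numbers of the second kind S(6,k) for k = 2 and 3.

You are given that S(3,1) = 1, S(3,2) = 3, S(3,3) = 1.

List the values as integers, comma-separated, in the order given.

31, 90

r4: T_4,1=1×1+0=1; T_4,2=2×3+1=7; T_4,3=3×1+3=6
r5: T_5,1=1×1+0=1; T_5,2=2×7+1=15; T_5,3=3×6+7=25
r6: T_6,2=2×15+1=31; T_6,3=3×25+15=90
Read S(6,2) = 31, S(6,3) = 90.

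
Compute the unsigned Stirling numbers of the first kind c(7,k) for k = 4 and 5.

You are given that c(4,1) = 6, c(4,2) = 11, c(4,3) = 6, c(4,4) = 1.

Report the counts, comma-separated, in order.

r5: T_5,2=4×11+6=50; T_5,3=4×6+11=35; T_5,4=4×1+6=10; T_5,5=4×0+1=1
r6: T_6,3=5×35+50=225; T_6,4=5×10+35=85; T_6,5=5×1+10=15
r7: T_7,4=6×85+225=735; T_7,5=6×15+85=175
Read c(7,4) = 735, c(7,5) = 175.

735, 175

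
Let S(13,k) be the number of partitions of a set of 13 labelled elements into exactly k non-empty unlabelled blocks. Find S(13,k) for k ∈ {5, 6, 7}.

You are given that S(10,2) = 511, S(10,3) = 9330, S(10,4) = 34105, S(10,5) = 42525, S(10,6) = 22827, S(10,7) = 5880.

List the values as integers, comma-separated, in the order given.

r11: T_11,3=3×9330+511=28501; T_11,4=4×34105+9330=145750; T_11,5=5×42525+34105=246730; T_11,6=6×22827+42525=179487; T_11,7=7×5880+22827=63987
r12: T_12,4=4×145750+28501=611501; T_12,5=5×246730+145750=1379400; T_12,6=6×179487+246730=1323652; T_12,7=7×63987+179487=627396
r13: T_13,5=5×1379400+611501=7508501; T_13,6=6×1323652+1379400=9321312; T_13,7=7×627396+1323652=5715424
Read S(13,5) = 7508501, S(13,6) = 9321312, S(13,7) = 5715424.

7508501, 9321312, 5715424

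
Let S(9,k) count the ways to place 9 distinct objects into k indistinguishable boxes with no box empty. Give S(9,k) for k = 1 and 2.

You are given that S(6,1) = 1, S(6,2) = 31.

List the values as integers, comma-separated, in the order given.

1, 255

@7  (7,1):1·1+0→1, (7,2):31·2+1→63
@8  (8,1):1·1+0→1, (8,2):63·2+1→127
@9  (9,1):1·1+0→1, (9,2):127·2+1→255
Read S(9,1) = 1, S(9,2) = 255.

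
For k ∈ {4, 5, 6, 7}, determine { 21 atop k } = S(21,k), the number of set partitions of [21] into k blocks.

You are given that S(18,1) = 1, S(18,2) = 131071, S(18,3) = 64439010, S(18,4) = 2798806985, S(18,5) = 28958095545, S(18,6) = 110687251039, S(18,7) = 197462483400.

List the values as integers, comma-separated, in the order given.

181509070050, 3791262568401, 26585679462804, 82310957214948

[19] T[19,2]:2*131071+1=262143 · T[19,3]:3*64439010+131071=193448101 · T[19,4]:4*2798806985+64439010=11259666950 · T[19,5]:5*28958095545+2798806985=147589284710 · T[19,6]:6*110687251039+28958095545=693081601779 · T[19,7]:7*197462483400+110687251039=1492924634839
[20] T[20,3]:3*193448101+262143=580606446 · T[20,4]:4*11259666950+193448101=45232115901 · T[20,5]:5*147589284710+11259666950=749206090500 · T[20,6]:6*693081601779+147589284710=4306078895384 · T[20,7]:7*1492924634839+693081601779=11143554045652
[21] T[21,4]:4*45232115901+580606446=181509070050 · T[21,5]:5*749206090500+45232115901=3791262568401 · T[21,6]:6*4306078895384+749206090500=26585679462804 · T[21,7]:7*11143554045652+4306078895384=82310957214948
Read S(21,4) = 181509070050, S(21,5) = 3791262568401, S(21,6) = 26585679462804, S(21,7) = 82310957214948.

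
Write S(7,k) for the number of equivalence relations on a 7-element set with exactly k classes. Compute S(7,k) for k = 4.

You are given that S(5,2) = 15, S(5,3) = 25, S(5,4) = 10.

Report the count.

@6  (6,3):25·3+15→90, (6,4):10·4+25→65
@7  (7,4):65·4+90→350
Read S(7,4) = 350.

350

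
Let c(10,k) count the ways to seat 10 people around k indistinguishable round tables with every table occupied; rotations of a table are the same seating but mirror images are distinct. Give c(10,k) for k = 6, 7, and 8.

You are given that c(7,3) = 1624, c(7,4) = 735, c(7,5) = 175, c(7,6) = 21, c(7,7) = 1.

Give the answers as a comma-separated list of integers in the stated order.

r8: T_8,4=7×735+1624=6769; T_8,5=7×175+735=1960; T_8,6=7×21+175=322; T_8,7=7×1+21=28; T_8,8=7×0+1=1
r9: T_9,5=8×1960+6769=22449; T_9,6=8×322+1960=4536; T_9,7=8×28+322=546; T_9,8=8×1+28=36
r10: T_10,6=9×4536+22449=63273; T_10,7=9×546+4536=9450; T_10,8=9×36+546=870
Read c(10,6) = 63273, c(10,7) = 9450, c(10,8) = 870.

63273, 9450, 870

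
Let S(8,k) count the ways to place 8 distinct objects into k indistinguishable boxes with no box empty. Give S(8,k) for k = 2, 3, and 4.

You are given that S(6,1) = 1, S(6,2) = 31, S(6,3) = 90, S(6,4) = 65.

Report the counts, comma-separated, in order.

127, 966, 1701

@7  (7,1):1·1+0→1, (7,2):31·2+1→63, (7,3):90·3+31→301, (7,4):65·4+90→350
@8  (8,2):63·2+1→127, (8,3):301·3+63→966, (8,4):350·4+301→1701
Read S(8,2) = 127, S(8,3) = 966, S(8,4) = 1701.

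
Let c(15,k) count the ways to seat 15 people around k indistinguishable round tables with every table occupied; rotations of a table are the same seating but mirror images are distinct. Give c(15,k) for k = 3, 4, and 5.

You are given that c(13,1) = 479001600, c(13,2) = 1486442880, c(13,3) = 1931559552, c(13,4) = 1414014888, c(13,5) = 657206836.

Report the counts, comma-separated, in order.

[14] T[14,2]:13*1486442880+479001600=19802759040 · T[14,3]:13*1931559552+1486442880=26596717056 · T[14,4]:13*1414014888+1931559552=20313753096 · T[14,5]:13*657206836+1414014888=9957703756
[15] T[15,3]:14*26596717056+19802759040=392156797824 · T[15,4]:14*20313753096+26596717056=310989260400 · T[15,5]:14*9957703756+20313753096=159721605680
Read c(15,3) = 392156797824, c(15,4) = 310989260400, c(15,5) = 159721605680.

392156797824, 310989260400, 159721605680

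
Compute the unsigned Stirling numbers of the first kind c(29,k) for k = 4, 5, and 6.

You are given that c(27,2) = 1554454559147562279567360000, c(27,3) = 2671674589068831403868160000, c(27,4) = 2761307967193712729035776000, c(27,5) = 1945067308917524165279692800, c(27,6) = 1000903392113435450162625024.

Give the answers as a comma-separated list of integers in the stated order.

2236045380156380112643362816000, 1625014498326371300452283596800, 866422974395414742142363398144

[28] T[28,3]:27*2671674589068831403868160000+1554454559147562279567360000=73689668464006010184007680000 · T[28,4]:27*2761307967193712729035776000+2671674589068831403868160000=77226989703299075087834112000 · T[28,5]:27*1945067308917524165279692800+2761307967193712729035776000=55278125307966865191587481600 · T[28,6]:27*1000903392113435450162625024+1945067308917524165279692800=28969458895980281319670568448
[29] T[29,4]:28*77226989703299075087834112000+73689668464006010184007680000=2236045380156380112643362816000 · T[29,5]:28*55278125307966865191587481600+77226989703299075087834112000=1625014498326371300452283596800 · T[29,6]:28*28969458895980281319670568448+55278125307966865191587481600=866422974395414742142363398144
Read c(29,4) = 2236045380156380112643362816000, c(29,5) = 1625014498326371300452283596800, c(29,6) = 866422974395414742142363398144.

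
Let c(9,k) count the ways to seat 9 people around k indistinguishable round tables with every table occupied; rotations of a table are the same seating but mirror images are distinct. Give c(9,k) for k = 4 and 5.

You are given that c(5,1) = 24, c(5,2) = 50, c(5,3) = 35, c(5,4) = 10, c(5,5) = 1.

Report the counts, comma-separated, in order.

[6] T[6,1]:5*24+0=120 · T[6,2]:5*50+24=274 · T[6,3]:5*35+50=225 · T[6,4]:5*10+35=85 · T[6,5]:5*1+10=15
[7] T[7,2]:6*274+120=1764 · T[7,3]:6*225+274=1624 · T[7,4]:6*85+225=735 · T[7,5]:6*15+85=175
[8] T[8,3]:7*1624+1764=13132 · T[8,4]:7*735+1624=6769 · T[8,5]:7*175+735=1960
[9] T[9,4]:8*6769+13132=67284 · T[9,5]:8*1960+6769=22449
Read c(9,4) = 67284, c(9,5) = 22449.

67284, 22449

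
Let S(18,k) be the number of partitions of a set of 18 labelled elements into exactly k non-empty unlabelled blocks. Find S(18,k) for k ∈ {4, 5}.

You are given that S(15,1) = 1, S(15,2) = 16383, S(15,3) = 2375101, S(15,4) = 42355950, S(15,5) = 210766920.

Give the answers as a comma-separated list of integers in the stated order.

2798806985, 28958095545

[16] T[16,2]:2*16383+1=32767 · T[16,3]:3*2375101+16383=7141686 · T[16,4]:4*42355950+2375101=171798901 · T[16,5]:5*210766920+42355950=1096190550
[17] T[17,3]:3*7141686+32767=21457825 · T[17,4]:4*171798901+7141686=694337290 · T[17,5]:5*1096190550+171798901=5652751651
[18] T[18,4]:4*694337290+21457825=2798806985 · T[18,5]:5*5652751651+694337290=28958095545
Read S(18,4) = 2798806985, S(18,5) = 28958095545.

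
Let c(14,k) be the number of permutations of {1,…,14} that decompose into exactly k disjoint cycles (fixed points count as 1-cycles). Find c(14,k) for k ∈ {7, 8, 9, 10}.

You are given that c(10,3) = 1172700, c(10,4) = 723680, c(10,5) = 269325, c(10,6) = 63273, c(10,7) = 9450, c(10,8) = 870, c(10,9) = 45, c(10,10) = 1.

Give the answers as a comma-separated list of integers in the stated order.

i=11: T(11,4)=1172700+10·723680=8409500 | T(11,5)=723680+10·269325=3416930 | T(11,6)=269325+10·63273=902055 | T(11,7)=63273+10·9450=157773 | T(11,8)=9450+10·870=18150 | T(11,9)=870+10·45=1320 | T(11,10)=45+10·1=55
i=12: T(12,5)=8409500+11·3416930=45995730 | T(12,6)=3416930+11·902055=13339535 | T(12,7)=902055+11·157773=2637558 | T(12,8)=157773+11·18150=357423 | T(12,9)=18150+11·1320=32670 | T(12,10)=1320+11·55=1925
i=13: T(13,6)=45995730+12·13339535=206070150 | T(13,7)=13339535+12·2637558=44990231 | T(13,8)=2637558+12·357423=6926634 | T(13,9)=357423+12·32670=749463 | T(13,10)=32670+12·1925=55770
i=14: T(14,7)=206070150+13·44990231=790943153 | T(14,8)=44990231+13·6926634=135036473 | T(14,9)=6926634+13·749463=16669653 | T(14,10)=749463+13·55770=1474473
Read c(14,7) = 790943153, c(14,8) = 135036473, c(14,9) = 16669653, c(14,10) = 1474473.

790943153, 135036473, 16669653, 1474473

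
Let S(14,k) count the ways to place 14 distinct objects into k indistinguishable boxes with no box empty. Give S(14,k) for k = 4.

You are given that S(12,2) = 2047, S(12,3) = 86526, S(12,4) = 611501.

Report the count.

r13: T_13,3=3×86526+2047=261625; T_13,4=4×611501+86526=2532530
r14: T_14,4=4×2532530+261625=10391745
Read S(14,4) = 10391745.

10391745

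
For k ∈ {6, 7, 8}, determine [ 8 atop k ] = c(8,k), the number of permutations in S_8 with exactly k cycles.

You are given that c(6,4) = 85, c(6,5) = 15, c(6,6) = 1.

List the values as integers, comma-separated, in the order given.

row 7: T[7][5]=6·15+85=175  T[7][6]=6·1+15=21  T[7][7]=6·0+1=1
row 8: T[8][6]=7·21+175=322  T[8][7]=7·1+21=28  T[8][8]=7·0+1=1
Read c(8,6) = 322, c(8,7) = 28, c(8,8) = 1.

322, 28, 1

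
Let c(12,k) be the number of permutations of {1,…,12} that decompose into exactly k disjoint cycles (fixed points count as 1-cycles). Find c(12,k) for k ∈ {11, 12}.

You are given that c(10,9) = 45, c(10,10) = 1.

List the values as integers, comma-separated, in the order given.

66, 1

@11  (11,10):1·10+45→55, (11,11):0·10+1→1
@12  (12,11):1·11+55→66, (12,12):0·11+1→1
Read c(12,11) = 66, c(12,12) = 1.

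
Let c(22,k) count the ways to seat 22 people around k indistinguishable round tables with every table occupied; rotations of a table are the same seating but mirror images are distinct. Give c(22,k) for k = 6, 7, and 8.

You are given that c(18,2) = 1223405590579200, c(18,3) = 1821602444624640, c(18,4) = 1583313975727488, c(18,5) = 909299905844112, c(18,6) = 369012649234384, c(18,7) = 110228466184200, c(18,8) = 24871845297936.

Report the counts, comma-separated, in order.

83637381699544802976, 28939583397335447760, 7744654310169576800

r19: T_19,3=18×1821602444624640+1223405590579200=34012249593822720; T_19,4=18×1583313975727488+1821602444624640=30321254007719424; T_19,5=18×909299905844112+1583313975727488=17950712280921504; T_19,6=18×369012649234384+909299905844112=7551527592063024; T_19,7=18×110228466184200+369012649234384=2353125040549984; T_19,8=18×24871845297936+110228466184200=557921681547048
r20: T_20,4=19×30321254007719424+34012249593822720=610116075740491776; T_20,5=19×17950712280921504+30321254007719424=371384787345228000; T_20,6=19×7551527592063024+17950712280921504=161429736530118960; T_20,7=19×2353125040549984+7551527592063024=52260903362512720; T_20,8=19×557921681547048+2353125040549984=12953636989943896
r21: T_21,5=20×371384787345228000+610116075740491776=8037811822645051776; T_21,6=20×161429736530118960+371384787345228000=3599979517947607200; T_21,7=20×52260903362512720+161429736530118960=1206647803780373360; T_21,8=20×12953636989943896+52260903362512720=311333643161390640
r22: T_22,6=21×3599979517947607200+8037811822645051776=83637381699544802976; T_22,7=21×1206647803780373360+3599979517947607200=28939583397335447760; T_22,8=21×311333643161390640+1206647803780373360=7744654310169576800
Read c(22,6) = 83637381699544802976, c(22,7) = 28939583397335447760, c(22,8) = 7744654310169576800.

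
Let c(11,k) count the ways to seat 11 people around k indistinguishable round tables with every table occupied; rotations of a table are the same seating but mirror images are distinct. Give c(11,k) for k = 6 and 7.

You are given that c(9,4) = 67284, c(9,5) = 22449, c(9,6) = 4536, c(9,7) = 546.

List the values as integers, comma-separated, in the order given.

902055, 157773

@10  (10,5):22449·9+67284→269325, (10,6):4536·9+22449→63273, (10,7):546·9+4536→9450
@11  (11,6):63273·10+269325→902055, (11,7):9450·10+63273→157773
Read c(11,6) = 902055, c(11,7) = 157773.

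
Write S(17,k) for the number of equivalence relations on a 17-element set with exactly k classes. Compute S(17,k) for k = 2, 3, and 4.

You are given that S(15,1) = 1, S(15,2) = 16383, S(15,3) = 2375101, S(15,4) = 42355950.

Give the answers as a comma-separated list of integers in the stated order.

i=16: T(16,1)=0+1·1=1 | T(16,2)=1+2·16383=32767 | T(16,3)=16383+3·2375101=7141686 | T(16,4)=2375101+4·42355950=171798901
i=17: T(17,2)=1+2·32767=65535 | T(17,3)=32767+3·7141686=21457825 | T(17,4)=7141686+4·171798901=694337290
Read S(17,2) = 65535, S(17,3) = 21457825, S(17,4) = 694337290.

65535, 21457825, 694337290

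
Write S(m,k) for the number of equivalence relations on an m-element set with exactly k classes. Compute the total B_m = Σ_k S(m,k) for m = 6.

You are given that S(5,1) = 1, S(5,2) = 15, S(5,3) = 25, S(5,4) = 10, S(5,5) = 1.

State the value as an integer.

r6: T_6,1=1×1+0=1; T_6,2=2×15+1=31; T_6,3=3×25+15=90; T_6,4=4×10+25=65; T_6,5=5×1+10=15; T_6,6=6×0+1=1
B_6 = ΣS(6,k) = 1+31+90+65+15+1 = 203

203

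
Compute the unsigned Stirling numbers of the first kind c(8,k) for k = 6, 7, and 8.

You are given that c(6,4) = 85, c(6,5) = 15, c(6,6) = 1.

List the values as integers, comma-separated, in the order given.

@7  (7,5):15·6+85→175, (7,6):1·6+15→21, (7,7):0·6+1→1
@8  (8,6):21·7+175→322, (8,7):1·7+21→28, (8,8):0·7+1→1
Read c(8,6) = 322, c(8,7) = 28, c(8,8) = 1.

322, 28, 1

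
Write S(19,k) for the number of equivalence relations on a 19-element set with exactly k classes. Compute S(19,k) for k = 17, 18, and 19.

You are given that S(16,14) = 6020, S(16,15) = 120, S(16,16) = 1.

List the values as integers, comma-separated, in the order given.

row 17: T[17][15]=15·120+6020=7820  T[17][16]=16·1+120=136  T[17][17]=17·0+1=1
row 18: T[18][16]=16·136+7820=9996  T[18][17]=17·1+136=153  T[18][18]=18·0+1=1
row 19: T[19][17]=17·153+9996=12597  T[19][18]=18·1+153=171  T[19][19]=19·0+1=1
Read S(19,17) = 12597, S(19,18) = 171, S(19,19) = 1.

12597, 171, 1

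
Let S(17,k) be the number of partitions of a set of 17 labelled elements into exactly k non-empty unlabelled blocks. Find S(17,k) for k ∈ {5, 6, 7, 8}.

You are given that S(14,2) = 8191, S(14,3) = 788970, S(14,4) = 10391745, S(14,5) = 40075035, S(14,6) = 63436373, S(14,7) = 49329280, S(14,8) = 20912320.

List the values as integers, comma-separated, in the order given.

@15  (15,3):788970·3+8191→2375101, (15,4):10391745·4+788970→42355950, (15,5):40075035·5+10391745→210766920, (15,6):63436373·6+40075035→420693273, (15,7):49329280·7+63436373→408741333, (15,8):20912320·8+49329280→216627840
@16  (16,4):42355950·4+2375101→171798901, (16,5):210766920·5+42355950→1096190550, (16,6):420693273·6+210766920→2734926558, (16,7):408741333·7+420693273→3281882604, (16,8):216627840·8+408741333→2141764053
@17  (17,5):1096190550·5+171798901→5652751651, (17,6):2734926558·6+1096190550→17505749898, (17,7):3281882604·7+2734926558→25708104786, (17,8):2141764053·8+3281882604→20415995028
Read S(17,5) = 5652751651, S(17,6) = 17505749898, S(17,7) = 25708104786, S(17,8) = 20415995028.

5652751651, 17505749898, 25708104786, 20415995028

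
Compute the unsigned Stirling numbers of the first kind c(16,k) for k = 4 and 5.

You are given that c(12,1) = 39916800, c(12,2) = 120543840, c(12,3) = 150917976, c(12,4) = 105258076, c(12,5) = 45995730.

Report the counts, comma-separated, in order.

[13] T[13,1]:12*39916800+0=479001600 · T[13,2]:12*120543840+39916800=1486442880 · T[13,3]:12*150917976+120543840=1931559552 · T[13,4]:12*105258076+150917976=1414014888 · T[13,5]:12*45995730+105258076=657206836
[14] T[14,2]:13*1486442880+479001600=19802759040 · T[14,3]:13*1931559552+1486442880=26596717056 · T[14,4]:13*1414014888+1931559552=20313753096 · T[14,5]:13*657206836+1414014888=9957703756
[15] T[15,3]:14*26596717056+19802759040=392156797824 · T[15,4]:14*20313753096+26596717056=310989260400 · T[15,5]:14*9957703756+20313753096=159721605680
[16] T[16,4]:15*310989260400+392156797824=5056995703824 · T[16,5]:15*159721605680+310989260400=2706813345600
Read c(16,4) = 5056995703824, c(16,5) = 2706813345600.

5056995703824, 2706813345600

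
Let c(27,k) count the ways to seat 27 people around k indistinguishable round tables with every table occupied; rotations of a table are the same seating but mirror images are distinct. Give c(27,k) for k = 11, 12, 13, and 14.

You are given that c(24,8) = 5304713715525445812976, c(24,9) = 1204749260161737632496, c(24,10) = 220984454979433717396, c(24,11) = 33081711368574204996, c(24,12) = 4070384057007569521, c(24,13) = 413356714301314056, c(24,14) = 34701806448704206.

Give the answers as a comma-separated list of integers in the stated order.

1025860474208872152587880, 143271701777645411127300, 16778377273555183648050, 1654339178844590073615

r25: T_25,9=24×1204749260161737632496+5304713715525445812976=34218695959407148992880; T_25,10=24×220984454979433717396+1204749260161737632496=6508376179668146850000; T_25,11=24×33081711368574204996+220984454979433717396=1014945527825214637300; T_25,12=24×4070384057007569521+33081711368574204996=130770928736755873500; T_25,13=24×413356714301314056+4070384057007569521=13990945200239106865; T_25,14=24×34701806448704206+413356714301314056=1246200069070215000
r26: T_26,10=25×6508376179668146850000+34218695959407148992880=196928100451110820242880; T_26,11=25×1014945527825214637300+6508376179668146850000=31882014375298512782500; T_26,12=25×130770928736755873500+1014945527825214637300=4284218746244111474800; T_26,13=25×13990945200239106865+130770928736755873500=480544558742733545125; T_26,14=25×1246200069070215000+13990945200239106865=45145946926994481865
r27: T_27,11=26×31882014375298512782500+196928100451110820242880=1025860474208872152587880; T_27,12=26×4284218746244111474800+31882014375298512782500=143271701777645411127300; T_27,13=26×480544558742733545125+4284218746244111474800=16778377273555183648050; T_27,14=26×45145946926994481865+480544558742733545125=1654339178844590073615
Read c(27,11) = 1025860474208872152587880, c(27,12) = 143271701777645411127300, c(27,13) = 16778377273555183648050, c(27,14) = 1654339178844590073615.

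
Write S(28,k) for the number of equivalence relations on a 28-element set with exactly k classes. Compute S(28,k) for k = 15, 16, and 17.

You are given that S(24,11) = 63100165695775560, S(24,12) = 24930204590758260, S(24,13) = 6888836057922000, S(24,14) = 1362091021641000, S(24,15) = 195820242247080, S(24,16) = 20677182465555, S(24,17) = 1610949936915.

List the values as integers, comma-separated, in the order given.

[25] T[25,12]:12*24930204590758260+63100165695775560=362262620784874680 · T[25,13]:13*6888836057922000+24930204590758260=114485073343744260 · T[25,14]:14*1362091021641000+6888836057922000=25958110360896000 · T[25,15]:15*195820242247080+1362091021641000=4299394655347200 · T[25,16]:16*20677182465555+195820242247080=526655161695960 · T[25,17]:17*1610949936915+20677182465555=48063331393110
[26] T[26,13]:13*114485073343744260+362262620784874680=1850568574253550060 · T[26,14]:14*25958110360896000+114485073343744260=477898618396288260 · T[26,15]:15*4299394655347200+25958110360896000=90449030191104000 · T[26,16]:16*526655161695960+4299394655347200=12725877242482560 · T[26,17]:17*48063331393110+526655161695960=1343731795378830
[27] T[27,14]:14*477898618396288260+1850568574253550060=8541149231801585700 · T[27,15]:15*90449030191104000+477898618396288260=1834634071262848260 · T[27,16]:16*12725877242482560+90449030191104000=294063066070824960 · T[27,17]:17*1343731795378830+12725877242482560=35569317763922670
[28] T[28,15]:15*1834634071262848260+8541149231801585700=36060660300744309600 · T[28,16]:16*294063066070824960+1834634071262848260=6539643128396047620 · T[28,17]:17*35569317763922670+294063066070824960=898741468057510350
Read S(28,15) = 36060660300744309600, S(28,16) = 6539643128396047620, S(28,17) = 898741468057510350.

36060660300744309600, 6539643128396047620, 898741468057510350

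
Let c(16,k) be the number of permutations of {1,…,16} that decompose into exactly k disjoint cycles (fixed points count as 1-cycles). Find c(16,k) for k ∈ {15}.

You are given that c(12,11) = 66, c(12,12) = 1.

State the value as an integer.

120

i=13: T(13,12)=66+12·1=78 | T(13,13)=1+12·0=1
i=14: T(14,13)=78+13·1=91 | T(14,14)=1+13·0=1
i=15: T(15,14)=91+14·1=105 | T(15,15)=1+14·0=1
i=16: T(16,15)=105+15·1=120
Read c(16,15) = 120.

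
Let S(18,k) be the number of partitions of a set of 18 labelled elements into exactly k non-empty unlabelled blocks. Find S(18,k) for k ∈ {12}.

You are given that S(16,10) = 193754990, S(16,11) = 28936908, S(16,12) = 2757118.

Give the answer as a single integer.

[17] T[17,11]:11*28936908+193754990=512060978 · T[17,12]:12*2757118+28936908=62022324
[18] T[18,12]:12*62022324+512060978=1256328866
Read S(18,12) = 1256328866.

1256328866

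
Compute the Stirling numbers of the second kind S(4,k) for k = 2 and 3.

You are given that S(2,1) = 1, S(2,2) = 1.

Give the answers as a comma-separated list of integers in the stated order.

row 3: T[3][1]=1·1+0=1  T[3][2]=2·1+1=3  T[3][3]=3·0+1=1
row 4: T[4][2]=2·3+1=7  T[4][3]=3·1+3=6
Read S(4,2) = 7, S(4,3) = 6.

7, 6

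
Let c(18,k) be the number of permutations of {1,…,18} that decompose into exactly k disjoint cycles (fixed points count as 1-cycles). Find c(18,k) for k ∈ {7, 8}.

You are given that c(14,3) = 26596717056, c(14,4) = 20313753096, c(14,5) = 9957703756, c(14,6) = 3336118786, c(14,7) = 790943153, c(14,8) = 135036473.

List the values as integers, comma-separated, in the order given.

i=15: T(15,4)=26596717056+14·20313753096=310989260400 | T(15,5)=20313753096+14·9957703756=159721605680 | T(15,6)=9957703756+14·3336118786=56663366760 | T(15,7)=3336118786+14·790943153=14409322928 | T(15,8)=790943153+14·135036473=2681453775
i=16: T(16,5)=310989260400+15·159721605680=2706813345600 | T(16,6)=159721605680+15·56663366760=1009672107080 | T(16,7)=56663366760+15·14409322928=272803210680 | T(16,8)=14409322928+15·2681453775=54631129553
i=17: T(17,6)=2706813345600+16·1009672107080=18861567058880 | T(17,7)=1009672107080+16·272803210680=5374523477960 | T(17,8)=272803210680+16·54631129553=1146901283528
i=18: T(18,7)=18861567058880+17·5374523477960=110228466184200 | T(18,8)=5374523477960+17·1146901283528=24871845297936
Read c(18,7) = 110228466184200, c(18,8) = 24871845297936.

110228466184200, 24871845297936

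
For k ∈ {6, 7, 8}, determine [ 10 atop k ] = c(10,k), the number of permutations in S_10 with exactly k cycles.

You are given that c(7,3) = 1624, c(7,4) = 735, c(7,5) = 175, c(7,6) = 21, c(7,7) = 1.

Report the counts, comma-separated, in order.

row 8: T[8][4]=7·735+1624=6769  T[8][5]=7·175+735=1960  T[8][6]=7·21+175=322  T[8][7]=7·1+21=28  T[8][8]=7·0+1=1
row 9: T[9][5]=8·1960+6769=22449  T[9][6]=8·322+1960=4536  T[9][7]=8·28+322=546  T[9][8]=8·1+28=36
row 10: T[10][6]=9·4536+22449=63273  T[10][7]=9·546+4536=9450  T[10][8]=9·36+546=870
Read c(10,6) = 63273, c(10,7) = 9450, c(10,8) = 870.

63273, 9450, 870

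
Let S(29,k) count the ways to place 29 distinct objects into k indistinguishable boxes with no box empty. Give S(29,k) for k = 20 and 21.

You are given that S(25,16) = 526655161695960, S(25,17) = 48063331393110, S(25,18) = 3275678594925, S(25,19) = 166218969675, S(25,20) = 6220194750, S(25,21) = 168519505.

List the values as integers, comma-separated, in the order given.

[26] T[26,17]:17*48063331393110+526655161695960=1343731795378830 · T[26,18]:18*3275678594925+48063331393110=107025546101760 · T[26,19]:19*166218969675+3275678594925=6433839018750 · T[26,20]:20*6220194750+166218969675=290622864675 · T[26,21]:21*168519505+6220194750=9759104355
[27] T[27,18]:18*107025546101760+1343731795378830=3270191625210510 · T[27,19]:19*6433839018750+107025546101760=229268487458010 · T[27,20]:20*290622864675+6433839018750=12246296312250 · T[27,21]:21*9759104355+290622864675=495564056130
[28] T[28,19]:19*229268487458010+3270191625210510=7626292886912700 · T[28,20]:20*12246296312250+229268487458010=474194413703010 · T[28,21]:21*495564056130+12246296312250=22653141490980
[29] T[29,20]:20*474194413703010+7626292886912700=17110181160972900 · T[29,21]:21*22653141490980+474194413703010=949910385013590
Read S(29,20) = 17110181160972900, S(29,21) = 949910385013590.

17110181160972900, 949910385013590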